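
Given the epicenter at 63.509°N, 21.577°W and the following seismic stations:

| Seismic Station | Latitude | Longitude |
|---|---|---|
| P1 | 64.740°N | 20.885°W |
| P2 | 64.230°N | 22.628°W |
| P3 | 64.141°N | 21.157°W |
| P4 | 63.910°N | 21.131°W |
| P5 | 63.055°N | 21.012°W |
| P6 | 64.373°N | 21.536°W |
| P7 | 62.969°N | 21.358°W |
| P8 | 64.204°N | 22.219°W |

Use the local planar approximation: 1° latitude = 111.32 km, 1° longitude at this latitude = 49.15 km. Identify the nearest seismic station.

Distances from 63.509°N, 21.577°W:
P1: √((1.231·111.32)² + (0.692·49.15)²) = √(18778.56930 + 1156.80254) = 141.193 km
P2: √((0.721·111.32)² + (-1.051·49.15)²) = √(6441.94370 + 2668.40949) = 95.448 km
P3: √((0.632·111.32)² + (0.420·49.15)²) = √(4949.71909 + 426.13345) = 73.320 km
P4: √((0.401·111.32)² + (0.446·49.15)²) = √(1992.66889 + 480.52586) = 49.731 km
P5: √((-0.454·111.32)² + (0.565·49.15)²) = √(2554.21882 + 771.15902) = 57.666 km
P6: √((0.864·111.32)² + (0.041·49.15)²) = √(9250.68473 + 4.06083) = 96.202 km
P7: √((-0.540·111.32)² + (0.219·49.15)²) = √(3613.54872 + 115.86047) = 61.069 km
P8: √((0.695·111.32)² + (-0.642·49.15)²) = √(5985.71458 + 995.67385) = 83.555 km
Minimum: P4 at 49.731 km.

P4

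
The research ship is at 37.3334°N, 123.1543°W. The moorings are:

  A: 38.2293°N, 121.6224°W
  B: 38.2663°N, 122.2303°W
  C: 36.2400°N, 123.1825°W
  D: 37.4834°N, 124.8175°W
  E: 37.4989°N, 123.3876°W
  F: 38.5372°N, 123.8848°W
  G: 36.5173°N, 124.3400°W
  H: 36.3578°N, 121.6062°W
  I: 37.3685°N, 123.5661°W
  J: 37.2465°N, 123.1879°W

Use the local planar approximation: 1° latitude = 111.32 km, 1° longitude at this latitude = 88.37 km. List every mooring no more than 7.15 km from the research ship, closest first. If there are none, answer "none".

Distances from 37.3334°N, 123.1543°W:
A: √((0.8959·111.32)² + (1.5319·88.37)²) = √(9946.389645 + 18326.120688) = 168.1443 km
B: √((0.9329·111.32)² + (0.9240·88.37)²) = √(10784.911396 + 6667.356119) = 132.1070 km
C: √((-1.0934·111.32)² + (-0.0282·88.37)²) = √(14815.098198 + 6.210233) = 121.7428 km
D: √((0.1500·111.32)² + (-1.6632·88.37)²) = √(278.823204 + 21602.233826) = 147.9225 km
E: √((0.1655·111.32)² + (-0.2333·88.37)²) = √(339.423878 + 425.049185) = 27.6491 km
F: √((1.2038·111.32)² + (-0.7305·88.37)²) = √(17957.880337 + 4167.255712) = 148.7452 km
G: √((-0.8161·111.32)² + (-1.1857·88.37)²) = √(8253.404891 + 10978.913154) = 138.6806 km
H: √((-0.9756·111.32)² + (1.5481·88.37)²) = √(11794.783637 + 18715.771371) = 174.6727 km
I: √((0.0351·111.32)² + (-0.4118·88.37)²) = √(15.267243 + 1324.287850) = 36.5999 km
J: √((-0.0869·111.32)² + (-0.0336·88.37)²) = √(93.580626 + 8.816339) = 10.1191 km
Threshold 7.15 km: none within range.

none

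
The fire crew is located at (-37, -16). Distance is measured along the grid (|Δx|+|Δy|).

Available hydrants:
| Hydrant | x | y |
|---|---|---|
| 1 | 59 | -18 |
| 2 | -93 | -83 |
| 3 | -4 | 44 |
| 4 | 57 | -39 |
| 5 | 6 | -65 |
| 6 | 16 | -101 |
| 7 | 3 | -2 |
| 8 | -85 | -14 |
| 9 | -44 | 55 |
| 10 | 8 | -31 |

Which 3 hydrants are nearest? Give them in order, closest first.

8, 7, 10

Distances from (-37, -16):
1: |96| + |-2| = 96 + 2 = 98
2: |-56| + |-67| = 56 + 67 = 123
3: |33| + |60| = 33 + 60 = 93
4: |94| + |-23| = 94 + 23 = 117
5: |43| + |-49| = 43 + 49 = 92
6: |53| + |-85| = 53 + 85 = 138
7: |40| + |14| = 40 + 14 = 54
8: |-48| + |2| = 48 + 2 = 50
9: |-7| + |71| = 7 + 71 = 78
10: |45| + |-15| = 45 + 15 = 60
Sorted: 8 (50) < 7 (54) < 10 (60) < 9 (78) < 5 (92) < …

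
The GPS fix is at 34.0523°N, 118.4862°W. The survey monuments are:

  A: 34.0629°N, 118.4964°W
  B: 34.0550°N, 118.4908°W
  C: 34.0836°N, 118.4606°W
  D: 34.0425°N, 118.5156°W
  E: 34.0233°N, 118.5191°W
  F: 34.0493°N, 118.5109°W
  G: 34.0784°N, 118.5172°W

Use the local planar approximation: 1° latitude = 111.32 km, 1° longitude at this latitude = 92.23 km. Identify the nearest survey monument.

B

Distances from 34.0523°N, 118.4862°W:
A: √((0.0106·111.32)² + (-0.0102·92.23)²) = √(1.392381 + 0.885003) = 1.5091 km
B: √((0.0027·111.32)² + (-0.0046·92.23)²) = √(0.090339 + 0.179995) = 0.5199 km
C: √((0.0313·111.32)² + (0.0256·92.23)²) = √(12.140458 + 5.574737) = 4.2089 km
D: √((-0.0098·111.32)² + (-0.0294·92.23)²) = √(1.190141 + 7.352568) = 2.9228 km
E: √((-0.0290·111.32)² + (-0.0329·92.23)²) = √(10.421792 + 9.207383) = 4.4305 km
F: √((-0.0030·111.32)² + (-0.0247·92.23)²) = √(0.111529 + 5.189653) = 2.3024 km
G: √((0.0261·111.32)² + (-0.0310·92.23)²) = √(8.441651 + 8.174624) = 4.0763 km
Minimum: B at 0.5199 km.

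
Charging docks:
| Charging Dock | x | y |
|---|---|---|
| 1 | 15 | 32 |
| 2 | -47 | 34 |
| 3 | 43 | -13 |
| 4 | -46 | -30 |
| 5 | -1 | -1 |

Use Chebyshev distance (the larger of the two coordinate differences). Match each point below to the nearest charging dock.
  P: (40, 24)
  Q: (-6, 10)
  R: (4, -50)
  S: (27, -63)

P→1; Q→5; R→3; S→3

P at (40, 24):
  1: 25
  2: 87
  3: 37
  4: 86
  5: 41
  → nearest: 1 (25)
Q at (-6, 10):
  1: 22
  2: 41
  3: 49
  4: 40
  5: 11
  → nearest: 5 (11)
R at (4, -50):
  1: 82
  2: 84
  3: 39
  4: 50
  5: 49
  → nearest: 3 (39)
S at (27, -63):
  1: 95
  2: 97
  3: 50
  4: 73
  5: 62
  → nearest: 3 (50)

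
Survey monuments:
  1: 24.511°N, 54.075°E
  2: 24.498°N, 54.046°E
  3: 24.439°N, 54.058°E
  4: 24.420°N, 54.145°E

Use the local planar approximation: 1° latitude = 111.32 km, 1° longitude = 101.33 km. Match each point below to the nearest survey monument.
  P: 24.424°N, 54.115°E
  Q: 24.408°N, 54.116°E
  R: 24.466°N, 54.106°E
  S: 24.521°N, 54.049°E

P at 24.424°N, 54.115°E:
  1: √((0.087·111.32)² + (-0.040·101.33)²) = √(93.79613 + 16.42843) = 10.499 km
  2: √((0.074·111.32)² + (-0.069·101.33)²) = √(67.85937 + 48.88485) = 10.805 km
  3: √((0.015·111.32)² + (-0.057·101.33)²) = √(2.78823 + 33.35998) = 6.012 km
  4: √((-0.004·111.32)² + (0.030·101.33)²) = √(0.19827 + 9.24099) = 3.072 km
  → nearest: 4 (3.072 km)
Q at 24.408°N, 54.116°E:
  1: √((0.103·111.32)² + (-0.041·101.33)²) = √(131.46824 + 17.26012) = 12.195 km
  2: √((0.090·111.32)² + (-0.070·101.33)²) = √(100.37635 + 50.31207) = 12.276 km
  3: √((0.031·111.32)² + (-0.058·101.33)²) = √(11.90885 + 34.54077) = 6.815 km
  4: √((0.012·111.32)² + (0.029·101.33)²) = √(1.78447 + 8.63519) = 3.228 km
  → nearest: 4 (3.228 km)
R at 24.466°N, 54.106°E:
  1: √((0.045·111.32)² + (-0.031·101.33)²) = √(25.09409 + 9.86733) = 5.913 km
  2: √((0.032·111.32)² + (-0.060·101.33)²) = √(12.68955 + 36.96397) = 7.047 km
  3: √((-0.027·111.32)² + (-0.048·101.33)²) = √(9.03387 + 23.65694) = 5.718 km
  4: √((-0.046·111.32)² + (0.039·101.33)²) = √(26.22177 + 15.61728) = 6.468 km
  → nearest: 3 (5.718 km)
S at 24.521°N, 54.049°E:
  1: √((-0.010·111.32)² + (0.026·101.33)²) = √(1.23921 + 6.94101) = 2.860 km
  2: √((-0.023·111.32)² + (-0.003·101.33)²) = √(6.55544 + 0.09241) = 2.578 km
  3: √((-0.082·111.32)² + (0.009·101.33)²) = √(83.32477 + 0.83169) = 9.174 km
  4: √((-0.101·111.32)² + (0.096·101.33)²) = √(126.41224 + 94.62776) = 14.867 km
  → nearest: 2 (2.578 km)

P→4; Q→4; R→3; S→2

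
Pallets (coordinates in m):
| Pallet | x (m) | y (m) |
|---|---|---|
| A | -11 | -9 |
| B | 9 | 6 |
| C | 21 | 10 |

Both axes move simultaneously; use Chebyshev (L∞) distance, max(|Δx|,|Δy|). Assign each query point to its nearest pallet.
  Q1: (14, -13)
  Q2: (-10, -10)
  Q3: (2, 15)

Q1 at (14, -13):
  A: max(|-25|, |4|) = 25 m
  B: max(|-5|, |19|) = 19 m
  C: max(|7|, |23|) = 23 m
  → nearest: B (19 m)
Q2 at (-10, -10):
  A: max(|-1|, |1|) = 1 m
  B: max(|19|, |16|) = 19 m
  C: max(|31|, |20|) = 31 m
  → nearest: A (1 m)
Q3 at (2, 15):
  A: max(|-13|, |-24|) = 24 m
  B: max(|7|, |-9|) = 9 m
  C: max(|19|, |-5|) = 19 m
  → nearest: B (9 m)

Q1→B; Q2→A; Q3→B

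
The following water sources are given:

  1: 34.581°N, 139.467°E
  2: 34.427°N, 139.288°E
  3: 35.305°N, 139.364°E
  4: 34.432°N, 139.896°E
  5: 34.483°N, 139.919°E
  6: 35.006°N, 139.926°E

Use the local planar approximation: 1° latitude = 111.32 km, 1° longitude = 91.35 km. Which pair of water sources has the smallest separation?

4 and 5

Pairwise distances:
4–5: 6.054 km
1–2: 23.691 km
1–4: 42.555 km
1–5: 42.707 km
2–4: 55.544 km
2–5: 57.978 km
5–6: 58.224 km
3–6: 61.184 km
1–6: 63.217 km
4–6: 63.956 km
1–3: 81.143 km
2–6: 86.897 km
2–3: 97.985 km
3–5: 104.612 km
3–4: 108.656 km
Closest pair: 4–5 at 6.054 km.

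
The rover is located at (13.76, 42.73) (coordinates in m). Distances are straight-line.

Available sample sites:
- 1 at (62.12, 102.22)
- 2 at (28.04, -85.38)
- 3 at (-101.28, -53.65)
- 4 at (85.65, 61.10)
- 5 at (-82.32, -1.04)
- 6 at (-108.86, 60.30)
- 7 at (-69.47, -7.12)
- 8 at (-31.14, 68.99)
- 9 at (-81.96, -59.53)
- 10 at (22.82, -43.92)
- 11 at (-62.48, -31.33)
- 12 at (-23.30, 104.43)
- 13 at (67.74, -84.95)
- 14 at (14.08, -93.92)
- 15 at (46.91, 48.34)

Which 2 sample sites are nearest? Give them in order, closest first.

Distances from (13.76, 42.73):
1: √((48.36)² + (59.49)²) = √(2338.6896 + 3539.0601) = 76.67 m
2: √((14.28)² + (-128.11)²) = √(203.9184 + 16412.1721) = 128.90 m
3: √((-115.04)² + (-96.38)²) = √(13234.2016 + 9289.1044) = 150.08 m
4: √((71.89)² + (18.37)²) = √(5168.1721 + 337.4569) = 74.20 m
5: √((-96.08)² + (-43.77)²) = √(9231.3664 + 1915.8129) = 105.58 m
6: √((-122.62)² + (17.57)²) = √(15035.6644 + 308.7049) = 123.87 m
7: √((-83.23)² + (-49.85)²) = √(6927.2329 + 2485.0225) = 97.02 m
8: √((-44.90)² + (26.26)²) = √(2016.0100 + 689.5876) = 52.02 m
9: √((-95.72)² + (-102.26)²) = √(9162.3184 + 10457.1076) = 140.07 m
10: √((9.06)² + (-86.65)²) = √(82.0836 + 7508.2225) = 87.12 m
11: √((-76.24)² + (-74.06)²) = √(5812.5376 + 5484.8836) = 106.29 m
12: √((-37.06)² + (61.70)²) = √(1373.4436 + 3806.8900) = 71.97 m
13: √((53.98)² + (-127.68)²) = √(2913.8404 + 16302.1824) = 138.62 m
14: √((0.32)² + (-136.65)²) = √(0.1024 + 18673.2225) = 136.65 m
15: √((33.15)² + (5.61)²) = √(1098.9225 + 31.4721) = 33.62 m
Sorted: 15 (33.62 m) < 8 (52.02 m) < 12 (71.97 m) < 4 (74.20 m) < …

15, 8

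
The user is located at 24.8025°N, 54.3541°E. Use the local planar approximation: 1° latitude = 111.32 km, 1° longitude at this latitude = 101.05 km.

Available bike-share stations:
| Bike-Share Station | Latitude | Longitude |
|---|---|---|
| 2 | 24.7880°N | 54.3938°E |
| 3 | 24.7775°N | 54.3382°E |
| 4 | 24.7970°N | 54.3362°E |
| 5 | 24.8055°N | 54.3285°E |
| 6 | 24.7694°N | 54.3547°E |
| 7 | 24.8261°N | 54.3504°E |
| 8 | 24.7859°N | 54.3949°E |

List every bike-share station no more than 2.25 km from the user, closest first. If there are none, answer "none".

4

Distances from 24.8025°N, 54.3541°E:
2: √((-0.0145·111.32)² + (0.0397·101.05)²) = √(2.605448 + 16.093617) = 4.3242 km
3: √((-0.0250·111.32)² + (-0.0159·101.05)²) = √(7.745089 + 2.581469) = 3.2135 km
4: √((-0.0055·111.32)² + (-0.0179·101.05)²) = √(0.374862 + 3.271739) = 1.9096 km
5: √((0.0030·111.32)² + (-0.0256·101.05)²) = √(0.111529 + 6.691948) = 2.6083 km
6: √((-0.0331·111.32)² + (0.0006·101.05)²) = √(13.576955 + 0.003676) = 3.6852 km
7: √((0.0236·111.32)² + (-0.0037·101.05)²) = √(6.901928 + 0.139790) = 2.6536 km
8: √((-0.0166·111.32)² + (0.0408·101.05)²) = √(3.414779 + 16.997810) = 4.5180 km
Threshold 2.25 km: 4 (1.9096 km) is within range.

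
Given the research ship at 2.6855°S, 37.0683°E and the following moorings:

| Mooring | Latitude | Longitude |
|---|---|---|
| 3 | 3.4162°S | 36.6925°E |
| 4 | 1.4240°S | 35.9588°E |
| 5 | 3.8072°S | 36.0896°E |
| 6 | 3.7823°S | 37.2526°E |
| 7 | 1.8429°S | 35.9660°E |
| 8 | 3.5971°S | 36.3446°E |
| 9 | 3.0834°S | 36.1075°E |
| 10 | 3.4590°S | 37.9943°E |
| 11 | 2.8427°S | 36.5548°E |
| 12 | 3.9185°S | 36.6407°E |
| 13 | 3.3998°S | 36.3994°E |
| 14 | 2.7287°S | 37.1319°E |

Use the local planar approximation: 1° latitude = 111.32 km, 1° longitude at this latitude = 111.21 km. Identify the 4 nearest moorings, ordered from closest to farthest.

Distances from 2.6855°S, 37.0683°E:
3: √((-0.7307·111.32)² + (-0.3758·111.21)²) = √(6616.443527 + 1746.631278) = 91.4498 km
4: √((1.2615·111.32)² + (-1.1095·111.21)²) = √(19720.635455 + 15224.473922) = 186.9361 km
5: √((-1.1217·111.32)² + (-0.9787·111.21)²) = √(15591.928518 + 11846.412695) = 165.6452 km
6: √((-1.0968·111.32)² + (0.1843·111.21)²) = √(14907.378517 + 420.086139) = 123.8041 km
7: √((0.8426·111.32)² + (-1.1023·111.21)²) = √(8798.108326 + 15027.519366) = 154.3555 km
8: √((-0.9116·111.32)² + (-0.7237·111.21)²) = √(10298.050764 + 6477.461297) = 129.5203 km
9: √((-0.3979·111.32)² + (-0.9608·111.21)²) = √(1961.978634 + 11417.043882) = 115.6677 km
10: √((-0.7735·111.32)² + (0.9260·111.21)²) = √(7414.246680 + 10604.975142) = 134.2357 km
11: √((-0.1572·111.32)² + (-0.5135·111.21)²) = √(306.232640 + 3261.133497) = 59.7274 km
12: √((-1.2330·111.32)² + (-0.4276·111.21)²) = √(18839.637777 + 2261.325471) = 145.2617 km
13: √((-0.7143·111.32)² + (-0.6689·111.21)²) = √(6322.774536 + 5533.629442) = 108.8871 km
14: √((-0.0432·111.32)² + (0.0636·111.21)²) = √(23.126712 + 50.026707) = 8.5530 km
Sorted: 14 (8.5530 km) < 11 (59.7274 km) < 3 (91.4498 km) < 13 (108.8871 km) < 9 (115.6677 km) < 6 (123.8041 km) < …

14, 11, 3, 13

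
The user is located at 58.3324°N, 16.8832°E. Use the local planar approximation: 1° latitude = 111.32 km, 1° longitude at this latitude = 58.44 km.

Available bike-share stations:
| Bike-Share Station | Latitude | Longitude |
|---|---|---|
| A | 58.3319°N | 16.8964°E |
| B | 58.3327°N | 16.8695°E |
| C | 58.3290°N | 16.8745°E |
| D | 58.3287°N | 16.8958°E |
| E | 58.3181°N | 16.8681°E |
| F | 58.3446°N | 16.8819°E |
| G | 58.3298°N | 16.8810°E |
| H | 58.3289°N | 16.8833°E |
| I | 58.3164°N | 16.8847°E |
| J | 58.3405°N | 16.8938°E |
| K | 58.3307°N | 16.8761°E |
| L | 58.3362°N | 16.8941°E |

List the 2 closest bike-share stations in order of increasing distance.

G, H

Distances from 58.3324°N, 16.8832°E:
A: √((-0.0005·111.32)² + (0.0132·58.44)²) = √(0.003098 + 0.595070) = 0.7734 km
B: √((0.0003·111.32)² + (-0.0137·58.44)²) = √(0.001115 + 0.641005) = 0.8013 km
C: √((-0.0034·111.32)² + (-0.0087·58.44)²) = √(0.143253 + 0.258499) = 0.6338 km
D: √((-0.0037·111.32)² + (0.0126·58.44)²) = √(0.169648 + 0.542202) = 0.8437 km
E: √((-0.0143·111.32)² + (-0.0151·58.44)²) = √(2.534069 + 0.778707) = 1.8201 km
F: √((0.0122·111.32)² + (-0.0013·58.44)²) = √(1.844446 + 0.005772) = 1.3602 km
G: √((-0.0026·111.32)² + (-0.0022·58.44)²) = √(0.083771 + 0.016530) = 0.3167 km
H: √((-0.0035·111.32)² + (0.0001·58.44)²) = √(0.151804 + 0.000034) = 0.3897 km
I: √((-0.0160·111.32)² + (0.0015·58.44)²) = √(3.172388 + 0.007684) = 1.7833 km
J: √((0.0081·111.32)² + (0.0106·58.44)²) = √(0.813048 + 0.383736) = 1.0940 km
K: √((-0.0017·111.32)² + (-0.0071·58.44)²) = √(0.035813 + 0.172162) = 0.4560 km
L: √((0.0038·111.32)² + (0.0109·58.44)²) = √(0.178943 + 0.405764) = 0.7647 km
Sorted: G (0.3167 km) < H (0.3897 km) < K (0.4560 km) < C (0.6338 km) < …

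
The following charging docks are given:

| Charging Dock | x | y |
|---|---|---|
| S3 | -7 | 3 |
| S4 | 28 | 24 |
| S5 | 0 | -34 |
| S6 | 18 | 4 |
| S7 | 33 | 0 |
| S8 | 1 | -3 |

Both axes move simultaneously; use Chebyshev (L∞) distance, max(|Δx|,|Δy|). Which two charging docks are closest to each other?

S3 and S8

Pairwise distances:
S3–S4: max(|35|, |21|) = 35
S3–S5: max(|7|, |-37|) = 37
S3–S6: max(|25|, |1|) = 25
S3–S7: max(|40|, |-3|) = 40
S3–S8: max(|8|, |-6|) = 8
S4–S5: max(|-28|, |-58|) = 58
S4–S6: max(|-10|, |-20|) = 20
S4–S7: max(|5|, |-24|) = 24
S4–S8: max(|-27|, |-27|) = 27
S5–S6: max(|18|, |38|) = 38
S5–S7: max(|33|, |34|) = 34
S5–S8: max(|1|, |31|) = 31
S6–S7: max(|15|, |-4|) = 15
S6–S8: max(|-17|, |-7|) = 17
S7–S8: max(|-32|, |-3|) = 32
Closest pair: S3–S8 at 8.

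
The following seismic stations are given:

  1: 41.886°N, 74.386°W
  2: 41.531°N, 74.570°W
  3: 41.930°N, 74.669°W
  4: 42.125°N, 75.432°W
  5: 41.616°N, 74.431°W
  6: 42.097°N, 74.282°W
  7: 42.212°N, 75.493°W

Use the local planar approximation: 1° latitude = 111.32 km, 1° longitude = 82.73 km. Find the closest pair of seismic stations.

4 and 7

Pairwise distances:
1–2: √((-0.355·111.32)² + (-0.184·82.73)²) = √(1561.71975 + 231.71903) = 42.349 km
1–3: √((0.044·111.32)² + (-0.283·82.73)²) = √(23.99119 + 548.14937) = 23.919 km
1–4: √((0.239·111.32)² + (-1.046·82.73)²) = √(707.85157 + 7488.40661) = 90.533 km
1–5: √((-0.270·111.32)² + (-0.045·82.73)²) = √(903.38718 + 13.85961) = 30.286 km
1–6: √((0.211·111.32)² + (0.104·82.73)²) = √(551.71057 + 74.02744) = 25.015 km
1–7: √((0.326·111.32)² + (-1.107·82.73)²) = √(1316.98733 + 8387.28287) = 98.510 km
2–3: √((0.399·111.32)² + (-0.099·82.73)²) = √(1972.84146 + 67.08052) = 45.165 km
2–4: √((0.594·111.32)² + (-0.862·82.73)²) = √(4372.39396 + 5085.58105) = 97.252 km
2–5: √((0.085·111.32)² + (0.139·82.73)²) = √(89.53323 + 132.23781) = 14.892 km
2–6: √((0.566·111.32)² + (0.288·82.73)²) = √(3969.89717 + 567.68971) = 67.362 km
2–7: √((0.681·111.32)² + (-0.923·82.73)²) = √(5746.99235 + 5830.81753) = 107.600 km
3–4: √((0.195·111.32)² + (-0.763·82.73)²) = √(471.21121 + 3984.51187) = 66.751 km
3–5: √((-0.314·111.32)² + (0.238·82.73)²) = √(1221.81567 + 387.68586) = 40.119 km
3–6: √((0.167·111.32)² + (0.387·82.73)²) = √(345.60446 + 1025.05691) = 37.022 km
3–7: √((0.282·111.32)² + (-0.824·82.73)²) = √(985.47273 + 4647.08346) = 75.050 km
4–5: √((-0.509·111.32)² + (1.001·82.73)²) = √(3210.56865 + 6857.94825) = 100.342 km
4–6: √((-0.028·111.32)² + (1.150·82.73)²) = √(9.71544 + 9051.52446) = 95.191 km
4–7: √((0.087·111.32)² + (-0.061·82.73)²) = √(93.79613 + 25.46747) = 10.921 km
5–6: √((0.481·111.32)² + (0.149·82.73)²) = √(2867.05846 + 151.94926) = 54.945 km
5–7: √((0.596·111.32)² + (-1.062·82.73)²) = √(4401.88725 + 7719.24957) = 110.096 km
6–7: √((0.115·111.32)² + (-1.211·82.73)²) = √(163.88608 + 10037.24061) = 101.001 km
Closest pair: 4–7 at 10.921 km.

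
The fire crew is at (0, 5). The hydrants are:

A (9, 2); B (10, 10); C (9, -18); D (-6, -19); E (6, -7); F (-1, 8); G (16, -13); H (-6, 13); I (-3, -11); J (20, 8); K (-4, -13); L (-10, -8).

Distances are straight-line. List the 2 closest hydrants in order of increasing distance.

F, A

Distances from (0, 5):
A: √((9)² + (-3)²) = √(81.0000 + 9.0000) = 9.49
B: √((10)² + (5)²) = √(100.0000 + 25.0000) = 11.18
C: √((9)² + (-23)²) = √(81.0000 + 529.0000) = 24.70
D: √((-6)² + (-24)²) = √(36.0000 + 576.0000) = 24.74
E: √((6)² + (-12)²) = √(36.0000 + 144.0000) = 13.42
F: √((-1)² + (3)²) = √(1.0000 + 9.0000) = 3.16
G: √((16)² + (-18)²) = √(256.0000 + 324.0000) = 24.08
H: √((-6)² + (8)²) = √(36.0000 + 64.0000) = 10.00
I: √((-3)² + (-16)²) = √(9.0000 + 256.0000) = 16.28
J: √((20)² + (3)²) = √(400.0000 + 9.0000) = 20.22
K: √((-4)² + (-18)²) = √(16.0000 + 324.0000) = 18.44
L: √((-10)² + (-13)²) = √(100.0000 + 169.0000) = 16.40
Sorted: F (3.16) < A (9.49) < H (10.00) < B (11.18) < …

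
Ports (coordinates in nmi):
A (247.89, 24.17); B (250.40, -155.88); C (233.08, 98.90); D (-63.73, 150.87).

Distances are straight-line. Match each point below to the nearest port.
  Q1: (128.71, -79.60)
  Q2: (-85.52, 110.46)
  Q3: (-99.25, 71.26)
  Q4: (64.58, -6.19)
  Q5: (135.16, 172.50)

Q1→B; Q2→D; Q3→D; Q4→A; Q5→C

Q1 at (128.71, -79.60):
  A: 158.03 nmi
  B: 143.62 nmi
  C: 206.77 nmi
  D: 300.25 nmi
  → nearest: B (143.62 nmi)
Q2 at (-85.52, 110.46):
  A: 344.40 nmi
  B: 428.69 nmi
  C: 318.81 nmi
  D: 45.91 nmi
  → nearest: D (45.91 nmi)
Q3 at (-99.25, 71.26):
  A: 350.32 nmi
  B: 416.95 nmi
  C: 333.48 nmi
  D: 87.17 nmi
  → nearest: D (87.17 nmi)
Q4 at (64.58, -6.19):
  A: 185.81 nmi
  B: 238.61 nmi
  C: 198.59 nmi
  D: 202.81 nmi
  → nearest: A (185.81 nmi)
Q5 at (135.16, 172.50):
  A: 186.31 nmi
  B: 348.01 nmi
  C: 122.50 nmi
  D: 200.06 nmi
  → nearest: C (122.50 nmi)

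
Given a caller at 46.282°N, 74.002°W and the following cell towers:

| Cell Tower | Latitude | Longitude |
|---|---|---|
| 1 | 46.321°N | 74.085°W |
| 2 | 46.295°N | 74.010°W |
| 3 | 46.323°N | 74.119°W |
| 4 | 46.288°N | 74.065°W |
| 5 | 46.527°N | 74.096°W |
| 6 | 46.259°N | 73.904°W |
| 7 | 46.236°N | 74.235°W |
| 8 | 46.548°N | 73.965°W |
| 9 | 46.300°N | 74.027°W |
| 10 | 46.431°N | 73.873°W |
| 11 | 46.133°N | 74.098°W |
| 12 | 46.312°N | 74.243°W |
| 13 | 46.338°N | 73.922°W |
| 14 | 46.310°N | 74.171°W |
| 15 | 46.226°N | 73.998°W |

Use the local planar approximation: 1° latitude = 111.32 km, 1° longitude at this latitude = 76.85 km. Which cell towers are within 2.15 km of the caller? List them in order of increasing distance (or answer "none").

Distances from 46.282°N, 74.002°W:
1: √((0.039·111.32)² + (-0.083·76.85)²) = √(18.84845 + 40.68590) = 7.716 km
2: √((0.013·111.32)² + (-0.008·76.85)²) = √(2.09427 + 0.37798) = 1.572 km
3: √((0.041·111.32)² + (-0.117·76.85)²) = √(20.83119 + 80.84617) = 10.084 km
4: √((0.006·111.32)² + (-0.063·76.85)²) = √(0.44612 + 23.44061) = 4.887 km
5: √((0.245·111.32)² + (-0.094·76.85)²) = √(743.83835 + 52.18473) = 28.214 km
6: √((-0.023·111.32)² + (0.098·76.85)²) = √(6.55544 + 56.72048) = 7.955 km
7: √((-0.046·111.32)² + (-0.233·76.85)²) = √(26.22177 + 320.62663) = 18.624 km
8: √((0.266·111.32)² + (0.037·76.85)²) = √(876.81843 + 8.08521) = 29.747 km
9: √((0.018·111.32)² + (-0.025·76.85)²) = √(4.01505 + 3.69120) = 2.776 km
10: √((0.149·111.32)² + (0.129·76.85)²) = √(275.11795 + 98.28046) = 19.324 km
11: √((-0.149·111.32)² + (-0.096·76.85)²) = √(275.11795 + 54.42898) = 18.153 km
12: √((0.030·111.32)² + (-0.241·76.85)²) = √(11.15293 + 343.02188) = 18.820 km
13: √((0.056·111.32)² + (0.080·76.85)²) = √(38.86176 + 37.79790) = 8.756 km
14: √((0.028·111.32)² + (-0.169·76.85)²) = √(9.71544 + 168.67905) = 13.356 km
15: √((-0.056·111.32)² + (0.004·76.85)²) = √(38.86176 + 0.09449) = 6.241 km
Threshold 2.15 km: 2 (1.572 km) is within range.

2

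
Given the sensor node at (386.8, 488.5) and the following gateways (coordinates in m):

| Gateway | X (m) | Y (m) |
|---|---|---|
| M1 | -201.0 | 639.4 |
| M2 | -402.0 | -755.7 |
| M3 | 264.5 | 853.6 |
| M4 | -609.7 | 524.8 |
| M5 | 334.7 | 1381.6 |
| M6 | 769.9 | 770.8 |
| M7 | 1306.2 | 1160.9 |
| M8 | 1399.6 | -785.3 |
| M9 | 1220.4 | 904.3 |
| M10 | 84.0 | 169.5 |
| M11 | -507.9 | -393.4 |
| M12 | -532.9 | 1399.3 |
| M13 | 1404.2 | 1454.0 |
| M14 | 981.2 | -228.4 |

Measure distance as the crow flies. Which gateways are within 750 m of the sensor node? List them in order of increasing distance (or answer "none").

M3, M10, M6, M1

Distances from (386.8, 488.5):
M1: √((-587.8)² + (150.9)²) = √(345508.840 + 22770.810) = 606.9 m
M2: √((-788.8)² + (-1244.2)²) = √(622205.440 + 1548033.640) = 1473.2 m
M3: √((-122.3)² + (365.1)²) = √(14957.290 + 133298.010) = 385.0 m
M4: √((-996.5)² + (36.3)²) = √(993012.250 + 1317.690) = 997.2 m
M5: √((-52.1)² + (893.1)²) = √(2714.410 + 797627.610) = 894.6 m
M6: √((383.1)² + (282.3)²) = √(146765.610 + 79693.290) = 475.9 m
M7: √((919.4)² + (672.4)²) = √(845296.360 + 452121.760) = 1139.0 m
M8: √((1012.8)² + (-1273.8)²) = √(1025763.840 + 1622566.440) = 1627.4 m
M9: √((833.6)² + (415.8)²) = √(694888.960 + 172889.640) = 931.5 m
M10: √((-302.8)² + (-319.0)²) = √(91687.840 + 101761.000) = 439.8 m
M11: √((-894.7)² + (-881.9)²) = √(800488.090 + 777747.610) = 1256.3 m
M12: √((-919.7)² + (910.8)²) = √(845848.090 + 829556.640) = 1294.4 m
M13: √((1017.4)² + (965.5)²) = √(1035102.760 + 932190.250) = 1402.6 m
M14: √((594.4)² + (-716.9)²) = √(353311.360 + 513945.610) = 931.3 m
Threshold 750 m: M3 (385.0 m), M10 (439.8 m), M6 (475.9 m), M1 (606.9 m) are within range.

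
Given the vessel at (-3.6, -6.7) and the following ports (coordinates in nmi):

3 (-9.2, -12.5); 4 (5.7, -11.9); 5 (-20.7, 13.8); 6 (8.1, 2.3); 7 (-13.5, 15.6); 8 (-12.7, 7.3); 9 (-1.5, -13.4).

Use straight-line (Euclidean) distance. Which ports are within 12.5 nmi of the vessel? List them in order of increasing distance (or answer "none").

Distances from (-3.6, -6.7):
3: √((-5.6)² + (-5.8)²) = √(31.360 + 33.640) = 8.1 nmi
4: √((9.3)² + (-5.2)²) = √(86.490 + 27.040) = 10.7 nmi
5: √((-17.1)² + (20.5)²) = √(292.410 + 420.250) = 26.7 nmi
6: √((11.7)² + (9.0)²) = √(136.890 + 81.000) = 14.8 nmi
7: √((-9.9)² + (22.3)²) = √(98.010 + 497.290) = 24.4 nmi
8: √((-9.1)² + (14.0)²) = √(82.810 + 196.000) = 16.7 nmi
9: √((2.1)² + (-6.7)²) = √(4.410 + 44.890) = 7.0 nmi
Threshold 12.5 nmi: 9 (7.0 nmi), 3 (8.1 nmi), 4 (10.7 nmi) are within range.

9, 3, 4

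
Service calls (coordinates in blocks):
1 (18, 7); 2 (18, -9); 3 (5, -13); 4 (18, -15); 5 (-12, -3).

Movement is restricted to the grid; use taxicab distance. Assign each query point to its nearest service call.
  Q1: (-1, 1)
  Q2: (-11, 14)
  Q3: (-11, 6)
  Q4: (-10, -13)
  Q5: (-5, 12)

Q1→5; Q2→5; Q3→5; Q4→5; Q5→5

Q1 at (-1, 1):
  1: |19| + |6| = 19 + 6 = 25 blocks
  2: |19| + |-10| = 19 + 10 = 29 blocks
  3: |6| + |-14| = 6 + 14 = 20 blocks
  4: |19| + |-16| = 19 + 16 = 35 blocks
  5: |-11| + |-4| = 11 + 4 = 15 blocks
  → nearest: 5 (15 blocks)
Q2 at (-11, 14):
  1: |29| + |-7| = 29 + 7 = 36 blocks
  2: |29| + |-23| = 29 + 23 = 52 blocks
  3: |16| + |-27| = 16 + 27 = 43 blocks
  4: |29| + |-29| = 29 + 29 = 58 blocks
  5: |-1| + |-17| = 1 + 17 = 18 blocks
  → nearest: 5 (18 blocks)
Q3 at (-11, 6):
  1: |29| + |1| = 29 + 1 = 30 blocks
  2: |29| + |-15| = 29 + 15 = 44 blocks
  3: |16| + |-19| = 16 + 19 = 35 blocks
  4: |29| + |-21| = 29 + 21 = 50 blocks
  5: |-1| + |-9| = 1 + 9 = 10 blocks
  → nearest: 5 (10 blocks)
Q4 at (-10, -13):
  1: |28| + |20| = 28 + 20 = 48 blocks
  2: |28| + |4| = 28 + 4 = 32 blocks
  3: |15| + |0| = 15 + 0 = 15 blocks
  4: |28| + |-2| = 28 + 2 = 30 blocks
  5: |-2| + |10| = 2 + 10 = 12 blocks
  → nearest: 5 (12 blocks)
Q5 at (-5, 12):
  1: |23| + |-5| = 23 + 5 = 28 blocks
  2: |23| + |-21| = 23 + 21 = 44 blocks
  3: |10| + |-25| = 10 + 25 = 35 blocks
  4: |23| + |-27| = 23 + 27 = 50 blocks
  5: |-7| + |-15| = 7 + 15 = 22 blocks
  → nearest: 5 (22 blocks)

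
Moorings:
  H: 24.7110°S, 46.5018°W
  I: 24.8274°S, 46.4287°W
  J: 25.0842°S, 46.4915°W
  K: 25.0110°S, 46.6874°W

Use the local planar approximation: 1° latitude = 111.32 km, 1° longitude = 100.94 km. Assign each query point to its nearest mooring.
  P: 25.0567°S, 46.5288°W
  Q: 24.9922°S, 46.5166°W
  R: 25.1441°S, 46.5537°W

P at 25.0567°S, 46.5288°W:
  H: √((0.3457·111.32)² + (0.0270·100.94)²) = √(1480.966226 + 7.427696) = 38.5797 km
  I: √((0.2293·111.32)² + (0.1001·100.94)²) = √(651.560135 + 102.092716) = 27.4527 km
  J: √((-0.0275·111.32)² + (0.0373·100.94)²) = √(9.371558 + 14.175692) = 4.8526 km
  K: √((0.0457·111.32)² + (-0.1586·100.94)²) = √(25.880865 + 256.290771) = 16.7980 km
  → nearest: J (4.8526 km)
Q at 24.9922°S, 46.5166°W:
  H: √((0.2812·111.32)² + (0.0148·100.94)²) = √(979.889329 + 2.231773) = 31.3388 km
  I: √((0.1648·111.32)² + (0.0879·100.94)²) = √(336.558691 + 78.723492) = 20.3785 km
  J: √((-0.0920·111.32)² + (0.0251·100.94)²) = √(104.887093 + 6.419099) = 10.5502 km
  K: √((-0.0188·111.32)² + (-0.1708·100.94)²) = √(4.379879 + 297.236633) = 17.3671 km
  → nearest: J (10.5502 km)
R at 25.1441°S, 46.5537°W:
  H: √((0.4331·111.32)² + (0.0519·100.94)²) = √(2324.463670 + 27.444879) = 48.4965 km
  I: √((0.3167·111.32)² + (0.1250·100.94)²) = √(1242.918127 + 159.201306) = 37.4449 km
  J: √((0.0599·111.32)² + (0.0622·100.94)²) = √(44.463131 + 39.419160) = 9.1587 km
  K: √((0.1331·111.32)² + (-0.1337·100.94)²) = √(219.534362 + 182.133325) = 20.0416 km
  → nearest: J (9.1587 km)

P→J; Q→J; R→J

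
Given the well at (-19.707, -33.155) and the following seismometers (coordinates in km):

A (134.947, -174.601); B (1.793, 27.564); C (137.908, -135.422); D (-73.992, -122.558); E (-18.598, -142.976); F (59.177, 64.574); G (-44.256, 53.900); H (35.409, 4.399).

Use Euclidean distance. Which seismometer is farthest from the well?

A

Distances from (-19.707, -33.155):
A: 209.583 km
B: 64.413 km
C: 187.886 km
D: 104.593 km
E: 109.827 km
F: 125.593 km
G: 90.450 km
H: 66.694 km
Maximum: A at 209.583 km.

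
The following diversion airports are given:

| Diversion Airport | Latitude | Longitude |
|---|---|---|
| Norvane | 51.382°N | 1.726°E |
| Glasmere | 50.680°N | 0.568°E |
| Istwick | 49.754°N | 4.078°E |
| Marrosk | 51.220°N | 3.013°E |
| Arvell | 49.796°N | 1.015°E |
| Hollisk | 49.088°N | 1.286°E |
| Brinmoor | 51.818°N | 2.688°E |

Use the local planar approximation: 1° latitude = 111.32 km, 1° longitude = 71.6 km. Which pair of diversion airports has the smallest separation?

Marrosk and Brinmoor

Pairwise distances:
Marrosk–Brinmoor: 70.519 km
Arvell–Hollisk: 81.168 km
Norvane–Brinmoor: 84.262 km
Norvane–Marrosk: 93.897 km
Glasmere–Arvell: 103.481 km
Norvane–Glasmere: 113.936 km
Istwick–Marrosk: 180.131 km
Norvane–Arvell: 183.746 km
Glasmere–Hollisk: 184.527 km
Glasmere–Marrosk: 185.095 km
Glasmere–Brinmoor: 197.710 km
Istwick–Hollisk: 213.212 km
Marrosk–Arvell: 213.527 km
Istwick–Arvell: 219.361 km
Norvane–Istwick: 247.394 km
Istwick–Brinmoor: 250.393 km
Arvell–Brinmoor: 254.978 km
Norvane–Hollisk: 257.304 km
Marrosk–Hollisk: 267.615 km
Glasmere–Istwick: 271.635 km
Hollisk–Brinmoor: 320.053 km
Closest pair: Marrosk–Brinmoor at 70.519 km.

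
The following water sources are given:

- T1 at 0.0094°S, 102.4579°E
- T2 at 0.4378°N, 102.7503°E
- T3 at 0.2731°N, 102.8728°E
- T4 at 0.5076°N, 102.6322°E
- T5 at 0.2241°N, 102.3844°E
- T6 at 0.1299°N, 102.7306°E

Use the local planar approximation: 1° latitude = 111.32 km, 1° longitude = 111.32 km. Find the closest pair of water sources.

T2 and T4

Pairwise distances:
T2–T4: 15.2714 km
T3–T6: 22.4654 km
T2–T3: 22.8497 km
T1–T5: 27.2506 km
T1–T6: 34.0882 km
T2–T6: 34.3455 km
T3–T4: 37.4006 km
T5–T6: 39.9402 km
T4–T5: 41.9157 km
T4–T6: 43.4490 km
T2–T5: 47.1701 km
T3–T5: 54.6416 km
T1–T3: 55.8765 km
T1–T2: 59.4792 km
T1–T4: 60.7352 km
Closest pair: T2–T4 at 15.2714 km.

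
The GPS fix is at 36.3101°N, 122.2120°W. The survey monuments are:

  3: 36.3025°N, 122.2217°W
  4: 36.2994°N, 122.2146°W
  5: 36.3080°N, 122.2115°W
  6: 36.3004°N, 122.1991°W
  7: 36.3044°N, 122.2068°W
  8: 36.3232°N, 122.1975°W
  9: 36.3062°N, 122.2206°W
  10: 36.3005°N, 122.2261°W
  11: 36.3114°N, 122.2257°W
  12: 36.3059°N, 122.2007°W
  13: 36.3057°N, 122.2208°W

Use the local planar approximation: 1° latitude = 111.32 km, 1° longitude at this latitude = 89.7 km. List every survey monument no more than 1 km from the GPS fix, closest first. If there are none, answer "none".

5, 7, 9, 13

Distances from 36.3101°N, 122.2120°W:
3: √((-0.0076·111.32)² + (-0.0097·89.7)²) = √(0.715770 + 0.757057) = 1.2136 km
4: √((-0.0107·111.32)² + (-0.0026·89.7)²) = √(1.418776 + 0.054392) = 1.2137 km
5: √((-0.0021·111.32)² + (0.0005·89.7)²) = √(0.054649 + 0.002012) = 0.2380 km
6: √((-0.0097·111.32)² + (0.0129·89.7)²) = √(1.165977 + 1.338950) = 1.5827 km
7: √((-0.0057·111.32)² + (0.0052·89.7)²) = √(0.402621 + 0.217566) = 0.7875 km
8: √((0.0131·111.32)² + (0.0145·89.7)²) = √(2.126616 + 1.691690) = 1.9540 km
9: √((-0.0039·111.32)² + (-0.0086·89.7)²) = √(0.188484 + 0.595089) = 0.8852 km
10: √((-0.0096·111.32)² + (-0.0141·89.7)²) = √(1.142060 + 1.599643) = 1.6558 km
11: √((0.0013·111.32)² + (-0.0137·89.7)²) = √(0.020943 + 1.510171) = 1.2374 km
12: √((-0.0042·111.32)² + (0.0113·89.7)²) = √(0.218597 + 1.027405) = 1.1162 km
13: √((-0.0044·111.32)² + (-0.0088·89.7)²) = √(0.239912 + 0.623089) = 0.9290 km
Threshold 1 km: 5 (0.2380 km), 7 (0.7875 km), 9 (0.8852 km), 13 (0.9290 km) are within range.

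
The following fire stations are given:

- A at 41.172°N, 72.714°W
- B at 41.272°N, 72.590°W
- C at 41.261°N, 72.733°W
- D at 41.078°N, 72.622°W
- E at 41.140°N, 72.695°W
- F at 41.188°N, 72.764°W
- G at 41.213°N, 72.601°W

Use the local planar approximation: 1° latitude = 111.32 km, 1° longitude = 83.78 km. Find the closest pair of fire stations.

A and E

Pairwise distances:
A–B: √((0.100·111.32)² + (0.124·83.78)²) = √(123.92142 + 107.92550) = 15.227 km
A–C: √((0.089·111.32)² + (-0.019·83.78)²) = √(98.15816 + 2.53389) = 10.035 km
A–D: √((-0.094·111.32)² + (0.092·83.78)²) = √(109.49697 + 59.40956) = 12.996 km
A–E: √((-0.032·111.32)² + (0.019·83.78)²) = √(12.68955 + 2.53389) = 3.902 km
A–F: √((0.016·111.32)² + (-0.050·83.78)²) = √(3.17239 + 17.54772) = 4.552 km
A–G: √((0.041·111.32)² + (0.113·83.78)²) = √(20.83119 + 89.62674) = 10.510 km
B–C: √((-0.011·111.32)² + (-0.143·83.78)²) = √(1.49945 + 143.53334) = 12.043 km
B–D: √((-0.194·111.32)² + (-0.032·83.78)²) = √(466.39067 + 7.18755) = 21.762 km
B–E: √((-0.132·111.32)² + (-0.105·83.78)²) = √(215.92069 + 77.38545) = 17.126 km
B–F: √((-0.084·111.32)² + (-0.174·83.78)²) = √(87.43896 + 212.50992) = 17.319 km
B–G: √((-0.059·111.32)² + (-0.011·83.78)²) = √(43.13705 + 0.84931) = 6.632 km
C–D: √((-0.183·111.32)² + (0.111·83.78)²) = √(415.00046 + 86.48219) = 22.394 km
C–E: √((-0.121·111.32)² + (0.038·83.78)²) = √(181.43336 + 10.13556) = 13.841 km
C–F: √((-0.073·111.32)² + (-0.031·83.78)²) = √(66.03773 + 6.74534) = 8.531 km
C–G: √((-0.048·111.32)² + (0.132·83.78)²) = √(28.55150 + 122.30060) = 12.282 km
D–E: √((0.062·111.32)² + (-0.073·83.78)²) = √(47.63540 + 37.40472) = 9.222 km
D–F: √((0.110·111.32)² + (-0.142·83.78)²) = √(149.94492 + 141.53290) = 17.073 km
D–G: √((0.135·111.32)² + (0.021·83.78)²) = √(225.84680 + 3.09542) = 15.131 km
E–F: √((0.048·111.32)² + (-0.069·83.78)²) = √(28.55150 + 33.41788) = 7.872 km
E–G: √((0.073·111.32)² + (0.094·83.78)²) = √(66.03773 + 62.02067) = 11.316 km
F–G: √((0.025·111.32)² + (0.163·83.78)²) = √(7.74509 + 186.49016) = 13.937 km
Closest pair: A–E at 3.902 km.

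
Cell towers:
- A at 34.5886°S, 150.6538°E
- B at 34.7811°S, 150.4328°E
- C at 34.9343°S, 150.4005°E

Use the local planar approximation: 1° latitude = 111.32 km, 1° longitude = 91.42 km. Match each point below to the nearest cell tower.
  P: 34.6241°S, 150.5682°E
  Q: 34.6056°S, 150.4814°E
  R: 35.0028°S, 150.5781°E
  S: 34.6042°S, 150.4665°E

P at 34.6241°S, 150.5682°E:
  A: 8.7668 km
  B: 21.4167 km
  C: 37.7818 km
  → nearest: A (8.7668 km)
Q at 34.6056°S, 150.4814°E:
  A: 15.8740 km
  B: 20.0355 km
  C: 37.3308 km
  → nearest: A (15.8740 km)
R at 35.0028°S, 150.5781°E:
  A: 46.6252 km
  B: 28.0273 km
  C: 17.9377 km
  → nearest: C (17.9377 km)
S at 34.6042°S, 150.4665°E:
  A: 17.2108 km
  B: 19.9320 km
  C: 37.2388 km
  → nearest: A (17.2108 km)

P→A; Q→A; R→C; S→A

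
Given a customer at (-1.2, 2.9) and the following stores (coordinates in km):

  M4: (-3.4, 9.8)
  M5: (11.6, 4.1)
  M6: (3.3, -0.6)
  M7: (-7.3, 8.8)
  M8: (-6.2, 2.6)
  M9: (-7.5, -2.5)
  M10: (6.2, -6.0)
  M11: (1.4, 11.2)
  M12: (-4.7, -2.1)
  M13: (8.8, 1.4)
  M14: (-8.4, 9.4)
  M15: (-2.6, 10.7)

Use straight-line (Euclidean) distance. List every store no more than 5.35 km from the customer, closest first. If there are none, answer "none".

Distances from (-1.2, 2.9):
M4: √((-2.2)² + (6.9)²) = √(4.840 + 47.610) = 7.2 km
M5: √((12.8)² + (1.2)²) = √(163.840 + 1.440) = 12.9 km
M6: √((4.5)² + (-3.5)²) = √(20.250 + 12.250) = 5.7 km
M7: √((-6.1)² + (5.9)²) = √(37.210 + 34.810) = 8.5 km
M8: √((-5.0)² + (-0.3)²) = √(25.000 + 0.090) = 5.0 km
M9: √((-6.3)² + (-5.4)²) = √(39.690 + 29.160) = 8.3 km
M10: √((7.4)² + (-8.9)²) = √(54.760 + 79.210) = 11.6 km
M11: √((2.6)² + (8.3)²) = √(6.760 + 68.890) = 8.7 km
M12: √((-3.5)² + (-5.0)²) = √(12.250 + 25.000) = 6.1 km
M13: √((10.0)² + (-1.5)²) = √(100.000 + 2.250) = 10.1 km
M14: √((-7.2)² + (6.5)²) = √(51.840 + 42.250) = 9.7 km
M15: √((-1.4)² + (7.8)²) = √(1.960 + 60.840) = 7.9 km
Threshold 5.35 km: M8 (5.0 km) is within range.

M8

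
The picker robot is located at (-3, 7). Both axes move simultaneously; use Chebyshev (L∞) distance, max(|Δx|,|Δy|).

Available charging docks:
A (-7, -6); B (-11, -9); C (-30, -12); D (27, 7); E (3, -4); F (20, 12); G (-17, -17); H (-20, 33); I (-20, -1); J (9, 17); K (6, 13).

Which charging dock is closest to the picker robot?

Distances from (-3, 7):
A: max(|-4|, |-13|) = 13
B: max(|-8|, |-16|) = 16
C: max(|-27|, |-19|) = 27
D: max(|30|, |0|) = 30
E: max(|6|, |-11|) = 11
F: max(|23|, |5|) = 23
G: max(|-14|, |-24|) = 24
H: max(|-17|, |26|) = 26
I: max(|-17|, |-8|) = 17
J: max(|12|, |10|) = 12
K: max(|9|, |6|) = 9
Minimum: K at 9.

K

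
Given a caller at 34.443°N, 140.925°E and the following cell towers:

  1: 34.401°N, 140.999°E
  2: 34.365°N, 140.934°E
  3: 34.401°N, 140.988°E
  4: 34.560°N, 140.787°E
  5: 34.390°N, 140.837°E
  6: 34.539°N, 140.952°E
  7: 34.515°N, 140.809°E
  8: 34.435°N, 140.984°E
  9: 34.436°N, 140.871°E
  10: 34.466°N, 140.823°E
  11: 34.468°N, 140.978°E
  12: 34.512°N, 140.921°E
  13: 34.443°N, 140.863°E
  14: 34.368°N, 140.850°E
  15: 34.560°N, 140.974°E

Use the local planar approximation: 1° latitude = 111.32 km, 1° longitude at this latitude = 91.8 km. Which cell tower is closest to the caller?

9

Distances from 34.443°N, 140.925°E:
1: √((-0.042·111.32)² + (0.074·91.8)²) = √(21.85974 + 46.14757) = 8.247 km
2: √((-0.078·111.32)² + (0.009·91.8)²) = √(75.39379 + 0.68261) = 8.722 km
3: √((-0.042·111.32)² + (0.063·91.8)²) = √(21.85974 + 33.44772) = 7.437 km
4: √((0.117·111.32)² + (-0.138·91.8)²) = √(169.63604 + 160.48836) = 18.169 km
5: √((-0.053·111.32)² + (-0.088·91.8)²) = √(34.80953 + 65.26055) = 10.004 km
6: √((0.096·111.32)² + (0.027·91.8)²) = √(114.20598 + 6.14346) = 10.970 km
7: √((0.072·111.32)² + (-0.116·91.8)²) = √(64.24087 + 113.39694) = 13.328 km
8: √((-0.008·111.32)² + (0.059·91.8)²) = √(0.79310 + 29.33522) = 5.489 km
9: √((-0.007·111.32)² + (-0.054·91.8)²) = √(0.60721 + 24.57383) = 5.018 km
10: √((0.023·111.32)² + (-0.102·91.8)²) = √(6.55544 + 87.67700) = 9.707 km
11: √((0.025·111.32)² + (0.053·91.8)²) = √(7.74509 + 23.67212) = 5.605 km
12: √((0.069·111.32)² + (-0.004·91.8)²) = √(58.99899 + 0.13484) = 7.690 km
13: √((0.000·111.32)² + (-0.062·91.8)²) = √(0.00000 + 32.39431) = 5.692 km
14: √((-0.075·111.32)² + (-0.075·91.8)²) = √(69.70580 + 47.40323) = 10.822 km
15: √((0.117·111.32)² + (0.049·91.8)²) = √(169.63604 + 20.23380) = 13.779 km
Minimum: 9 at 5.018 km.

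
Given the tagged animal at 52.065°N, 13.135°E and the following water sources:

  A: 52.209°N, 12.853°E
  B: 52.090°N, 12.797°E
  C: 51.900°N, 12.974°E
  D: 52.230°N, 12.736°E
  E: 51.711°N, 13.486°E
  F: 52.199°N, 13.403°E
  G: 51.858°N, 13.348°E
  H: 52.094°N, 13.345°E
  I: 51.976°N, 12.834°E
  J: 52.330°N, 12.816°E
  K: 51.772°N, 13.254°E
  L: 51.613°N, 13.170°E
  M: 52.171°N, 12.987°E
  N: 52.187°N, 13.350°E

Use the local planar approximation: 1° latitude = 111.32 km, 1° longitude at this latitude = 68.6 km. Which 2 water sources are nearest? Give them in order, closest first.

H, M

Distances from 52.065°N, 13.135°E:
A: √((0.144·111.32)² + (-0.282·68.6)²) = √(256.96346 + 374.23676) = 25.124 km
B: √((0.025·111.32)² + (-0.338·68.6)²) = √(7.74509 + 537.62769) = 23.353 km
C: √((-0.165·111.32)² + (-0.161·68.6)²) = √(337.37608 + 121.98319) = 21.433 km
D: √((0.165·111.32)² + (-0.399·68.6)²) = √(337.37608 + 749.19354) = 32.963 km
E: √((-0.354·111.32)² + (0.351·68.6)²) = √(1552.93372 + 579.77898) = 46.181 km
F: √((0.134·111.32)² + (0.268·68.6)²) = √(222.51331 + 338.00087) = 23.675 km
G: √((-0.207·111.32)² + (0.213·68.6)²) = √(530.99091 + 213.50470) = 27.285 km
H: √((0.029·111.32)² + (0.210·68.6)²) = √(10.42179 + 207.53284) = 14.763 km
I: √((-0.089·111.32)² + (-0.301·68.6)²) = √(98.15816 + 426.36468) = 22.902 km
J: √((0.265·111.32)² + (-0.319·68.6)²) = √(870.23820 + 478.88320) = 36.730 km
K: √((-0.293·111.32)² + (0.119·68.6)²) = √(1063.85303 + 66.64110) = 33.623 km
L: √((-0.452·111.32)² + (0.035·68.6)²) = √(2531.76426 + 5.76480) = 50.374 km
M: √((0.106·111.32)² + (-0.148·68.6)²) = √(139.23811 + 103.07935) = 15.567 km
N: √((0.122·111.32)² + (0.215·68.6)²) = √(184.44465 + 217.53300) = 20.049 km
Sorted: H (14.763 km) < M (15.567 km) < N (20.049 km) < C (21.433 km) < …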